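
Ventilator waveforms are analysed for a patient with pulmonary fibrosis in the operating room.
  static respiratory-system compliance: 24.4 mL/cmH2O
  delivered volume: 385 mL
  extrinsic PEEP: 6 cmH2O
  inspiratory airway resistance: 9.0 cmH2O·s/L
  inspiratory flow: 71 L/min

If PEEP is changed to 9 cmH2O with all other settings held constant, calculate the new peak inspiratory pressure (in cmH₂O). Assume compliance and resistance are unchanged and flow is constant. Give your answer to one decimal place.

35.4

Flow: 71 L/min ÷ 60 = 1.1833 L/s.
PIP = Vt/C + R·V̇ + PEEP (constant-flow equation of motion).
Only the baseline term changes: ΔPIP = ΔPEEP = 9 − 6 = 3.0 cmH2O.
Original PIP = 385/24.4 + 9.0×1.1833 + 6 = 32.428 cmH2O; new PIP = 32.428 + (3.0) = 35.428 cmH2O.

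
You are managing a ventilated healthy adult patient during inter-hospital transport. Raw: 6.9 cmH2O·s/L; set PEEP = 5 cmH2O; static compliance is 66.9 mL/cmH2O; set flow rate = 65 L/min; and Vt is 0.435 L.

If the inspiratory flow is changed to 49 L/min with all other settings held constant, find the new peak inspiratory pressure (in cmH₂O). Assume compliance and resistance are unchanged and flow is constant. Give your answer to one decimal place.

17.1

Flow: 65 L/min ÷ 60 = 1.0833 L/s.
New flow: 49 L/min ÷ 60 = 0.8167 L/s.
PIP = Vt/C + R·V̇ + PEEP (constant-flow equation of motion).
Only the resistive term changes: ΔPIP = R × ΔV̇ = 6.9 × (0.8167 − 1.0833) = 6.9 × -0.2666 = -1.84 cmH2O.
Original PIP = 435/66.9 + 6.9×1.0833 + 5 = 18.977 cmH2O; new PIP = 18.977 + (-1.84) = 17.137 cmH2O.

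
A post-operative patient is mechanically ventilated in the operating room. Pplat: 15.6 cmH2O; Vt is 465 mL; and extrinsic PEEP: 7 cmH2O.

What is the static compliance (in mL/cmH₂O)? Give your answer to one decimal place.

Cstat = Vt / (Pplat − PEEP) = 465 / (15.6 − 7) = 465 / 8.6 = 54.07 mL/cmH2O.

54.1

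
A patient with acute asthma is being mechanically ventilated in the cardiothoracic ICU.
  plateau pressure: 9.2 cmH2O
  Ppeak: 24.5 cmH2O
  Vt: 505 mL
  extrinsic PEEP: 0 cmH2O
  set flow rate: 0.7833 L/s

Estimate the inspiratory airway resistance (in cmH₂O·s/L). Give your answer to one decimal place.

Raw = (PIP − Pplat) / flow = (24.5 − 9.2) / 0.7833 = 15.3 / 0.7833 = 19.533 cmH2O·s/L.

19.5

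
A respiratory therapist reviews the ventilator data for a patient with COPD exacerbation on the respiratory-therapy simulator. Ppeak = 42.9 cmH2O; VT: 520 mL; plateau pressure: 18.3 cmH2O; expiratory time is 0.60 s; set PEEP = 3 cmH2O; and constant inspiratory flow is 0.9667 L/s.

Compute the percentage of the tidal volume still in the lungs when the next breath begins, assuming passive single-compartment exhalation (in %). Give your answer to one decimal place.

50.0

R = (PIP − Pplat)/V̇ = (42.9 − 18.3) / 0.9667 = 24.6/0.9667 = 25.447 cmH2O·s/L.
C = Vt/(Pplat − PEEP) = 520.0 / (18.3 − 3) = 520.0/15.3 = 33.987 mL/cmH2O.
τ = R × C = 25.447 × 0.03399 L/cmH2O = 0.8649 s.
Fraction remaining at end-expiration = e^(−Te/τ) = e^(−0.60/0.8649) = 0.4997 → 49.97%.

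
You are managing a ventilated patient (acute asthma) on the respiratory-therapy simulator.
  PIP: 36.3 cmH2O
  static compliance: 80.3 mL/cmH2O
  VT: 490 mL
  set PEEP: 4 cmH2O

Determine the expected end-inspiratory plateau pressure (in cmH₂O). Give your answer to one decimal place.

10.1

Pplat = PEEP + Vt / Cstat = 4 + 490 / 80.3 = 4 + 6.102 = 10.102 cmH2O.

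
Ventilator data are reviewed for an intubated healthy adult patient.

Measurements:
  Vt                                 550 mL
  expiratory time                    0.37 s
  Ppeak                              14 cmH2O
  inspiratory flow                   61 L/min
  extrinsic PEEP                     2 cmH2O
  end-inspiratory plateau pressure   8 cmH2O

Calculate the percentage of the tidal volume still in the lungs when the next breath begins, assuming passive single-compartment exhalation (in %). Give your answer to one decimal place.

50.5

Flow: 61 L/min ÷ 60 = 1.0167 L/s.
R = (PIP − Pplat)/V̇ = (14 − 8) / 1.0167 = 6.0/1.0167 = 5.901 cmH2O·s/L.
C = Vt/(Pplat − PEEP) = 550.0 / (8 − 2) = 550.0/6.0 = 91.667 mL/cmH2O.
τ = R × C = 5.901 × 0.09167 L/cmH2O = 0.5409 s.
Fraction remaining at end-expiration = e^(−Te/τ) = e^(−0.37/0.5409) = 0.5046 → 50.46%.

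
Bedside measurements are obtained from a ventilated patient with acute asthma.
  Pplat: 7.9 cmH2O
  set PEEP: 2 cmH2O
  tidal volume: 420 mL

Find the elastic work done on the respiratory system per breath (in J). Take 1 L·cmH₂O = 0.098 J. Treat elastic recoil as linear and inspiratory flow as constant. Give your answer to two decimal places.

0.12

Elastic work ≈ ½ × (Pplat − PEEP) × Vt = 0.5 × (7.9 − 2) × 0.420 L = 0.5 × 5.9 × 0.420 = 1.239 L·cmH2O.
× 0.098 J/(L·cmH2O) → 0.1214 J.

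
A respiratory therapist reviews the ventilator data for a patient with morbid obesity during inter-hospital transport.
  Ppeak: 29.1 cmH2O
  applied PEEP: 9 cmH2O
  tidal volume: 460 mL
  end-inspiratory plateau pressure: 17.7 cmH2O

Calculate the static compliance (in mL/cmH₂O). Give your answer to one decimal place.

52.9

Cstat = Vt / (Pplat − PEEP) = 460 / (17.7 − 9) = 460 / 8.7 = 52.874 mL/cmH2O.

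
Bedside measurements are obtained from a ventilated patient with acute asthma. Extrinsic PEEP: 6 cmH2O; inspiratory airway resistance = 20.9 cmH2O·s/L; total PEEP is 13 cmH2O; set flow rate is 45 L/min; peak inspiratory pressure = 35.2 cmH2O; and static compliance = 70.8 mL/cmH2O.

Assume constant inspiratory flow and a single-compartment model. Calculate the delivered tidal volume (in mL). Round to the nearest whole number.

462

Flow: 45 L/min ÷ 60 = 0.75 L/s.
Total PEEP = 13 cmH2O (set 6 + intrinsic 7); this is the baseline alveolar pressure.
Equation of motion (constant flow): PIP = Vt/C + R·V̇ + PEEP.
Vt/C = PIP − R·V̇ − PEEP = 35.2 − 15.675 − 13 = 6.525 cmH2O.
Vt = C × 6.525 = 70.8 × 6.525 = 461.97 mL.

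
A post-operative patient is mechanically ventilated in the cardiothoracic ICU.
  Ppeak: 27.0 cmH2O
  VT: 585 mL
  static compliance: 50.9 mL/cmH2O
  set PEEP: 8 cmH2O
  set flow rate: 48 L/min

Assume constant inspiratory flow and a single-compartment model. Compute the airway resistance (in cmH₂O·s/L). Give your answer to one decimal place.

9.4

Flow: 48 L/min ÷ 60 = 0.8 L/s.
Equation of motion (constant flow): PIP = Vt/C + R·V̇ + PEEP.
R·V̇ = PIP − Vt/C − PEEP = 27.0 − 585/50.9 − 8 = 27.0 − 11.493 − 8 = 7.507 cmH2O.
R = 7.507 / 0.8 = 9.384 cmH2O·s/L.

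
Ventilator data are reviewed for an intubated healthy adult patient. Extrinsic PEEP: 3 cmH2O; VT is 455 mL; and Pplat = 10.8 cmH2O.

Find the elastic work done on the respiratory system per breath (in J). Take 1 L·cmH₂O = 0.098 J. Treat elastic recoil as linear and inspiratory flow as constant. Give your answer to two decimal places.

Elastic work ≈ ½ × (Pplat − PEEP) × Vt = 0.5 × (10.8 − 3) × 0.455 L = 0.5 × 7.8 × 0.455 = 1.775 L·cmH2O.
× 0.098 J/(L·cmH2O) → 0.174 J.

0.17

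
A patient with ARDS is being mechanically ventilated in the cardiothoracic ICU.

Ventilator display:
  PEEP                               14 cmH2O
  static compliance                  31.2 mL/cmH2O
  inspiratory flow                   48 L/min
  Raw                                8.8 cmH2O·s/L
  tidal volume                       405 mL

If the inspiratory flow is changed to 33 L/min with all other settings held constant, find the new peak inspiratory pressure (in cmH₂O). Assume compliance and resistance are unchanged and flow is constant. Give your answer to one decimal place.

31.8

Flow: 48 L/min ÷ 60 = 0.8 L/s.
New flow: 33 L/min ÷ 60 = 0.55 L/s.
PIP = Vt/C + R·V̇ + PEEP (constant-flow equation of motion).
Only the resistive term changes: ΔPIP = R × ΔV̇ = 8.8 × (0.55 − 0.8) = 8.8 × -0.25 = -2.2 cmH2O.
Original PIP = 405/31.2 + 8.8×0.8 + 14 = 34.021 cmH2O; new PIP = 34.021 + (-2.2) = 31.821 cmH2O.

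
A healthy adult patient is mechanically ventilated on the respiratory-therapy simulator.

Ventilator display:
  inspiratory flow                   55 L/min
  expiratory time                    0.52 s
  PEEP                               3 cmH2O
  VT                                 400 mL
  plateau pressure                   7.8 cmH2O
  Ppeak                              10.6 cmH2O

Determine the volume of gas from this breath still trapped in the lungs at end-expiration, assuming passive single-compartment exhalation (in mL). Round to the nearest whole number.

Flow: 55 L/min ÷ 60 = 0.9167 L/s.
R = (PIP − Pplat)/V̇ = (10.6 − 7.8) / 0.9167 = 2.8/0.9167 = 3.054 cmH2O·s/L.
C = Vt/(Pplat − PEEP) = 400.0 / (7.8 − 3) = 400.0/4.8 = 83.333 mL/cmH2O.
τ = R × C = 3.054 × 0.08333 L/cmH2O = 0.2545 s.
Fraction remaining = e^(−Te/τ) = e^(−0.52/0.2545) = 0.1296.
Trapped volume = 400.0 × 0.1296 = 51.84 mL.

52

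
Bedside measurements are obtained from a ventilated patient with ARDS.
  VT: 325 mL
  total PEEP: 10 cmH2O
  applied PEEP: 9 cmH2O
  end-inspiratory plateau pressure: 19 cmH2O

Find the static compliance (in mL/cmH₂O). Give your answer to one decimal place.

End-expiratory occlusion gives total PEEP = 10 cmH2O (intrinsic PEEP = 10 − 9 = 1). Use total PEEP for the elastic gradient.
Cstat = Vt / (Pplat − PEEPtotal) = 325 / (19 − 10) = 325 / 9.0 = 36.111 mL/cmH2O.

36.1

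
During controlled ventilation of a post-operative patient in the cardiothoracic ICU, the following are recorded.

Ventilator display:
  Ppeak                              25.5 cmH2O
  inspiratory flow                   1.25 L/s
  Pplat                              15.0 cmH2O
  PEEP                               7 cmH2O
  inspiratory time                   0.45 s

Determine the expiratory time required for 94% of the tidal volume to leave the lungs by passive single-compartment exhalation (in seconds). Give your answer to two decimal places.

Vt = flow × Ti = 1.25 L/s × 0.45 s × 1000 mL/L = 562.5 mL.
R = (PIP − Pplat)/V̇ = (25.5 − 15.0) / 1.25 = 10.5/1.25 = 8.4 cmH2O·s/L.
C = Vt/(Pplat − PEEP) = 562.5 / (15.0 − 7) = 562.5/8.0 = 70.313 mL/cmH2O.
τ = R × C = 8.4 × 0.07031 L/cmH2O = 0.5906 s.
t = −τ·ln(1 − 0.94) = −0.5906·ln(0.06) = 1.662 s.

1.66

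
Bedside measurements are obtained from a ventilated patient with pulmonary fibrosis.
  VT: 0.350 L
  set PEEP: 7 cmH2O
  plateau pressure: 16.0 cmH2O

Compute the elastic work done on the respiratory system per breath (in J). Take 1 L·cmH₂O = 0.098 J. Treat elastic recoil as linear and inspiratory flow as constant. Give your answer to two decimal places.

Elastic work ≈ ½ × (Pplat − PEEP) × Vt = 0.5 × (16.0 − 7) × 0.350 L = 0.5 × 9.0 × 0.350 = 1.575 L·cmH2O.
× 0.098 J/(L·cmH2O) → 0.1544 J.

0.15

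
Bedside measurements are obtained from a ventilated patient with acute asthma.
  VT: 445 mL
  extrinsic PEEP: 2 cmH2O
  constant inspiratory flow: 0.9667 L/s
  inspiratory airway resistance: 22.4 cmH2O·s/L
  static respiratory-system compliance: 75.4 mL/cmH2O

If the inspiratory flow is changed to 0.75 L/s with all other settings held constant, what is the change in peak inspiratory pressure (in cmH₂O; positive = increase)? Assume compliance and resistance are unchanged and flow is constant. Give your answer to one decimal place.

PIP = Vt/C + R·V̇ + PEEP (constant-flow equation of motion).
Only the resistive term changes: ΔPIP = R × ΔV̇ = 22.4 × (0.75 − 0.9667) = 22.4 × -0.2167 = -4.854 cmH2O.

-4.9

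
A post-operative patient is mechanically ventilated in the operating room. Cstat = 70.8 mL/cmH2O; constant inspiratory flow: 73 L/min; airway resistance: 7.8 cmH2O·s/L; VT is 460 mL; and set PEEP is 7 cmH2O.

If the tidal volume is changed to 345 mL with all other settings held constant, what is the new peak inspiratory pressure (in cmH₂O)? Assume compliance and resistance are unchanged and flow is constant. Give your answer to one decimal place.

21.4

Flow: 73 L/min ÷ 60 = 1.2167 L/s.
PIP = Vt/C + R·V̇ + PEEP (constant-flow equation of motion).
Only the elastic term changes: ΔPIP = ΔVt / C = (345 − 460) / 70.8 = -1.624 cmH2O.
Original PIP = 460/70.8 + 7.8×1.2167 + 7 = 22.987 cmH2O; new PIP = 22.987 + (-1.624) = 21.363 cmH2O.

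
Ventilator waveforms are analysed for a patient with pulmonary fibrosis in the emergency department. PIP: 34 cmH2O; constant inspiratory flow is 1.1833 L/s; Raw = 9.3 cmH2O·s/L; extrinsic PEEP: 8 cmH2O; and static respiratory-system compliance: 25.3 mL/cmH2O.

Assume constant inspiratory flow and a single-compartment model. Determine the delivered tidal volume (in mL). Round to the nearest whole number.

379

Equation of motion (constant flow): PIP = Vt/C + R·V̇ + PEEP.
Vt/C = PIP − R·V̇ − PEEP = 34 − 11.005 − 8 = 14.995 cmH2O.
Vt = C × 14.995 = 25.3 × 14.995 = 379.37 mL.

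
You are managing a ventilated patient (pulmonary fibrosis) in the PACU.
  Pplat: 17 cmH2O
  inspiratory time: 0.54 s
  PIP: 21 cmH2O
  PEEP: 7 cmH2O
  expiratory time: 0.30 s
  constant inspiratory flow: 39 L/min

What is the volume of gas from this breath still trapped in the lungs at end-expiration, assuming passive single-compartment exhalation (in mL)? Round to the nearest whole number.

Flow: 39 L/min ÷ 60 = 0.65 L/s.
Vt = flow × Ti = 0.65 L/s × 0.54 s × 1000 mL/L = 351.0 mL.
R = (PIP − Pplat)/V̇ = (21 − 17) / 0.65 = 4.0/0.65 = 6.154 cmH2O·s/L.
C = Vt/(Pplat − PEEP) = 351.0 / (17 − 7) = 351.0/10.0 = 35.1 mL/cmH2O.
τ = R × C = 6.154 × 0.0351 L/cmH2O = 0.216 s.
Fraction remaining = e^(−Te/τ) = e^(−0.30/0.216) = 0.2494.
Trapped volume = 351.0 × 0.2494 = 87.539 mL.

88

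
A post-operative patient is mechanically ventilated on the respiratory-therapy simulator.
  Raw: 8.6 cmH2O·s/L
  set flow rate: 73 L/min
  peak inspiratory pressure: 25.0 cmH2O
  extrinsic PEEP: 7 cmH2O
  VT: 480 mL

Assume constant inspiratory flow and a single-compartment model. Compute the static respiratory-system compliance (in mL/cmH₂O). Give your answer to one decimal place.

Flow: 73 L/min ÷ 60 = 1.2167 L/s.
Equation of motion (constant flow): PIP = Vt/C + R·V̇ + PEEP.
Vt/C = PIP − R·V̇ − PEEP = 25.0 − 8.6×1.2167 − 7 = 25.0 − 10.464 − 7 = 7.536 cmH2O.
C = Vt / 7.536 = 480 / 7.536 = 63.694 mL/cmH2O.

63.7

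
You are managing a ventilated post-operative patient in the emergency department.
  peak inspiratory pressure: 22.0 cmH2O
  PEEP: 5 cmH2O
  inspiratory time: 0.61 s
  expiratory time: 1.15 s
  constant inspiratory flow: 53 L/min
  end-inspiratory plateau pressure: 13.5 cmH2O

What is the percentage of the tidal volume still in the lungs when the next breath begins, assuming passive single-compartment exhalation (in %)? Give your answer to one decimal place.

Flow: 53 L/min ÷ 60 = 0.8833 L/s.
Vt = flow × Ti = 0.8833 L/s × 0.61 s × 1000 mL/L = 538.81 mL.
R = (PIP − Pplat)/V̇ = (22.0 − 13.5) / 0.8833 = 8.5/0.8833 = 9.623 cmH2O·s/L.
C = Vt/(Pplat − PEEP) = 538.81 / (13.5 − 5) = 538.81/8.5 = 63.389 mL/cmH2O.
τ = R × C = 9.623 × 0.06339 L/cmH2O = 0.61 s.
Fraction remaining at end-expiration = e^(−Te/τ) = e^(−1.15/0.61) = 0.1518 → 15.18%.

15.2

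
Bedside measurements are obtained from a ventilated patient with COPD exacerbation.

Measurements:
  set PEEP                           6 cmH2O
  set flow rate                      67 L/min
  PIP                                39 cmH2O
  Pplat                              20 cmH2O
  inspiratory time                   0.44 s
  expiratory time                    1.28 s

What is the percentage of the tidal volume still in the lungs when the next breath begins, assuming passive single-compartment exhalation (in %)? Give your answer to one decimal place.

Flow: 67 L/min ÷ 60 = 1.1167 L/s.
Vt = flow × Ti = 1.1167 L/s × 0.44 s × 1000 mL/L = 491.35 mL.
R = (PIP − Pplat)/V̇ = (39 − 20) / 1.1167 = 19.0/1.1167 = 17.014 cmH2O·s/L.
C = Vt/(Pplat − PEEP) = 491.35 / (20 − 6) = 491.35/14.0 = 35.096 mL/cmH2O.
τ = R × C = 17.014 × 0.0351 L/cmH2O = 0.5972 s.
Fraction remaining at end-expiration = e^(−Te/τ) = e^(−1.28/0.5972) = 0.1173 → 11.73%.

11.7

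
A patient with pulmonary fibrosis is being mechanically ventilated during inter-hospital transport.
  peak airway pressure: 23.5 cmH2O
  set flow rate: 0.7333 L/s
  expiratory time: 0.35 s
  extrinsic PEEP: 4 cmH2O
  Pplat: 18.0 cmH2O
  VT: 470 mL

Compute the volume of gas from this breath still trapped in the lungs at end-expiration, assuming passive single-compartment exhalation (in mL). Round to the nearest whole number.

117

R = (PIP − Pplat)/V̇ = (23.5 − 18.0) / 0.7333 = 5.5/0.7333 = 7.5 cmH2O·s/L.
C = Vt/(Pplat − PEEP) = 470.0 / (18.0 − 4) = 470.0/14.0 = 33.571 mL/cmH2O.
τ = R × C = 7.5 × 0.03357 L/cmH2O = 0.2518 s.
Fraction remaining = e^(−Te/τ) = e^(−0.35/0.2518) = 0.2491.
Trapped volume = 470.0 × 0.2491 = 117.08 mL.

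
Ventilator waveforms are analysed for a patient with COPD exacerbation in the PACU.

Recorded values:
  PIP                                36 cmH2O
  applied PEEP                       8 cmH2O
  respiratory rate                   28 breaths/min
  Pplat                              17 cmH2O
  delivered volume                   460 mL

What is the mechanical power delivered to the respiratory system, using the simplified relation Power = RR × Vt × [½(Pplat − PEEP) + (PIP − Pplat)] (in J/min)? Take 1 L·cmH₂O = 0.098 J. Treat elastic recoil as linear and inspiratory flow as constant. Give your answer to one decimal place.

29.7

Per-breath work = Vt × [½(Pplat−PEEP) + (PIP−Pplat)] = 0.460 × [0.5×9.0 + 19.0] = 0.460 × 23.5 = 10.81 L·cmH2O.
Power = 28 × 10.81 = 302.68 L·cmH2O/min.
× 0.098 J/(L·cmH2O) → 29.663 J/min.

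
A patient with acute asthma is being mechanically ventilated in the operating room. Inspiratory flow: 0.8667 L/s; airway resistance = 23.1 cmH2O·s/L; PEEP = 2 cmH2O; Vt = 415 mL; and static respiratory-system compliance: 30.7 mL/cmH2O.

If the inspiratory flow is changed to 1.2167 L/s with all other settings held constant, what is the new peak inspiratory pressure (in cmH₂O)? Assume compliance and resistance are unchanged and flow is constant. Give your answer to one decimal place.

43.6

PIP = Vt/C + R·V̇ + PEEP (constant-flow equation of motion).
Only the resistive term changes: ΔPIP = R × ΔV̇ = 23.1 × (1.2167 − 0.8667) = 23.1 × 0.35 = 8.085 cmH2O.
Original PIP = 415/30.7 + 23.1×0.8667 + 2 = 35.539 cmH2O; new PIP = 35.539 + (8.085) = 43.624 cmH2O.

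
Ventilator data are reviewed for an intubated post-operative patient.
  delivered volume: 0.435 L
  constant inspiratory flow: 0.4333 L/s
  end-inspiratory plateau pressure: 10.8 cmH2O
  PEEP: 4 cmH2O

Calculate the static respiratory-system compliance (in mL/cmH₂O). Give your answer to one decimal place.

64.0

Cstat = Vt / (Pplat − PEEP) = 435 / (10.8 − 4) = 435 / 6.8 = 63.971 mL/cmH2O.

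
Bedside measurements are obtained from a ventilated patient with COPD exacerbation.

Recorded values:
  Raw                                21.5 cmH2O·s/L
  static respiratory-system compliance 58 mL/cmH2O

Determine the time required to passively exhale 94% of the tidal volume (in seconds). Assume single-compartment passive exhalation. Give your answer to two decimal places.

τ = R × C = 21.5 × 58 mL/cmH2O = 21.5 × 0.058 L/cmH2O = 1.247 s.
Exhaled fraction f = 1 − e^(−t/τ) → t = −τ·ln(1 − f) = −1.247·ln(0.06) = 3.508 s.

3.51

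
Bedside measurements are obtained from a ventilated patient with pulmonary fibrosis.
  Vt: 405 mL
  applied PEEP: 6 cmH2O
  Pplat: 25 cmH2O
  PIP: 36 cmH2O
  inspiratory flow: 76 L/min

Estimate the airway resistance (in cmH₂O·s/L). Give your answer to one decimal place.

8.7

Flow: 76 L/min ÷ 60 = 1.2667 L/s.
Raw = (PIP − Pplat) / flow = (36 − 25) / 1.2667 = 11.0 / 1.2667 = 8.684 cmH2O·s/L.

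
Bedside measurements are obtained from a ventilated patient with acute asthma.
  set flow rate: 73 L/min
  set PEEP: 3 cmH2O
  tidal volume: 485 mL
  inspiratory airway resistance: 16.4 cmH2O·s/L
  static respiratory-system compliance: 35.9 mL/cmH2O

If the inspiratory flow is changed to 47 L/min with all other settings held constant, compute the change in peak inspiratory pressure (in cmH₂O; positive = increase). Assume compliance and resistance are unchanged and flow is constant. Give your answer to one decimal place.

-7.1

Flow: 73 L/min ÷ 60 = 1.2167 L/s.
New flow: 47 L/min ÷ 60 = 0.7833 L/s.
PIP = Vt/C + R·V̇ + PEEP (constant-flow equation of motion).
Only the resistive term changes: ΔPIP = R × ΔV̇ = 16.4 × (0.7833 − 1.2167) = 16.4 × -0.4334 = -7.108 cmH2O.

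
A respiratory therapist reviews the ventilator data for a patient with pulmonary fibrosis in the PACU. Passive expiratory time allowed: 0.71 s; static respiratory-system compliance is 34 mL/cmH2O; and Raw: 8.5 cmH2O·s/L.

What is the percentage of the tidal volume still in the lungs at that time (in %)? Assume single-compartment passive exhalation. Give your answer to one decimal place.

8.6

τ = R × C = 8.5 × 34 mL/cmH2O = 8.5 × 0.034 L/cmH2O = 0.289 s.
Passive exhalation: V(t)/V₀ = e^(−t/τ) = e^(−0.71/0.289) = 0.08571.
Fraction remaining = 0.08571 → 8.571%.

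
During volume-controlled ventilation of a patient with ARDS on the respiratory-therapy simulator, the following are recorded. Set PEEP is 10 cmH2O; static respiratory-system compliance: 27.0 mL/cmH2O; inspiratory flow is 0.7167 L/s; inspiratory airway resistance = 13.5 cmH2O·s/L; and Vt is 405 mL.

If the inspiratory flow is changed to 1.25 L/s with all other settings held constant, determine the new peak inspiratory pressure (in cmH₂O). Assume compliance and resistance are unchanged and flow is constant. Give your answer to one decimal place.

41.9

PIP = Vt/C + R·V̇ + PEEP (constant-flow equation of motion).
Only the resistive term changes: ΔPIP = R × ΔV̇ = 13.5 × (1.25 − 0.7167) = 13.5 × 0.5333 = 7.2 cmH2O.
Original PIP = 405/27.0 + 13.5×0.7167 + 10 = 34.675 cmH2O; new PIP = 34.675 + (7.2) = 41.875 cmH2O.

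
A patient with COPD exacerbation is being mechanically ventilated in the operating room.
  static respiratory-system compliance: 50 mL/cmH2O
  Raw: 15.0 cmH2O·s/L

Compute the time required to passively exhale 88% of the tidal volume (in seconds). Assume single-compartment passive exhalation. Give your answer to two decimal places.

τ = R × C = 15.0 × 50 mL/cmH2O = 15.0 × 0.050 L/cmH2O = 0.75 s.
Exhaled fraction f = 1 − e^(−t/τ) → t = −τ·ln(1 − f) = −0.75·ln(0.12) = 1.59 s.

1.59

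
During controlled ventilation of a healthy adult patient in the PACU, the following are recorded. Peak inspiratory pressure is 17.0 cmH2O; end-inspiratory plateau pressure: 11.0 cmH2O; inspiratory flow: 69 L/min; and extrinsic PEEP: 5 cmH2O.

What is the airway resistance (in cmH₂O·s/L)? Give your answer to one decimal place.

Flow: 69 L/min ÷ 60 = 1.15 L/s.
Raw = (PIP − Pplat) / flow = (17.0 − 11.0) / 1.15 = 6.0 / 1.15 = 5.217 cmH2O·s/L.

5.2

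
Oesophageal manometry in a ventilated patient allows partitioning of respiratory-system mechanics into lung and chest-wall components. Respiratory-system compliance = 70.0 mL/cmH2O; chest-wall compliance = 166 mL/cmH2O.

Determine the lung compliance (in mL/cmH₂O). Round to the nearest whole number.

1/CL = 1/Crs − 1/Ccw.
1/CL = 1/70.0 − 1/166 = 0.008262.
CL = 121.04 mL/cmH2O.

121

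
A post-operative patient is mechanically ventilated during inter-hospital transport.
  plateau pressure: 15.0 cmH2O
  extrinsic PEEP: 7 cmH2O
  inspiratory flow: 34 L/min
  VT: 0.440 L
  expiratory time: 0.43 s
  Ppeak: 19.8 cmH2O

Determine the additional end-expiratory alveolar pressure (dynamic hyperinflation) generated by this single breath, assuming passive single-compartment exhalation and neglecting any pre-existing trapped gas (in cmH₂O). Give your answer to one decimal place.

3.2

Flow: 34 L/min ÷ 60 = 0.5667 L/s.
R = (PIP − Pplat)/V̇ = (19.8 − 15.0) / 0.5667 = 4.8/0.5667 = 8.47 cmH2O·s/L.
C = Vt/(Pplat − PEEP) = 440.0 / (15.0 − 7) = 440.0/8.0 = 55.0 mL/cmH2O.
τ = R × C = 8.47 × 0.055 L/cmH2O = 0.4659 s.
Fraction remaining = e^(−Te/τ) = e^(−0.43/0.4659) = 0.3973; trapped volume = 440.0 × 0.3973 = 174.81 mL.
Additional alveolar pressure from trapping ≈ V_trapped / C = 174.81 / 55.0 = 3.178 cmH2O.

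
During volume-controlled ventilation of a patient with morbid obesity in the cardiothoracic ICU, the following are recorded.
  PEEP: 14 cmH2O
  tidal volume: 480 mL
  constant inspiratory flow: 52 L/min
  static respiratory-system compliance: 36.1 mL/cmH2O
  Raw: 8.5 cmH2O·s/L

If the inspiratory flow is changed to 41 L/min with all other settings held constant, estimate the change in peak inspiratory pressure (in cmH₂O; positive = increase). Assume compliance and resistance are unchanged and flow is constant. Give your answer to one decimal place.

-1.6

Flow: 52 L/min ÷ 60 = 0.8667 L/s.
New flow: 41 L/min ÷ 60 = 0.6833 L/s.
PIP = Vt/C + R·V̇ + PEEP (constant-flow equation of motion).
Only the resistive term changes: ΔPIP = R × ΔV̇ = 8.5 × (0.6833 − 0.8667) = 8.5 × -0.1834 = -1.559 cmH2O.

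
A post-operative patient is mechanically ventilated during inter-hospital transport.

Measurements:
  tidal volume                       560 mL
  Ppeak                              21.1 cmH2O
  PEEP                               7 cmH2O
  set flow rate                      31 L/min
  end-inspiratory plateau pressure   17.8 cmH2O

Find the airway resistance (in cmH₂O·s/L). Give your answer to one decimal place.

6.4

Flow: 31 L/min ÷ 60 = 0.5167 L/s.
Raw = (PIP − Pplat) / flow = (21.1 − 17.8) / 0.5167 = 3.3 / 0.5167 = 6.387 cmH2O·s/L.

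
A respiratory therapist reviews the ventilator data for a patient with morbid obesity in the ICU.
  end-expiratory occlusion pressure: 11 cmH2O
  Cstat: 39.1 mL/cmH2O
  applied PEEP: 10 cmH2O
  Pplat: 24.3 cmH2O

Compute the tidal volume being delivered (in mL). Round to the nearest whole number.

End-expiratory occlusion gives total PEEP = 11 cmH2O (intrinsic PEEP = 11 − 10 = 1). Use total PEEP for the elastic gradient.
Vt = Cstat × (Pplat − PEEPtotal) = 39.1 × (24.3 − 11) = 39.1 × 13.3 = 520.03 mL.

520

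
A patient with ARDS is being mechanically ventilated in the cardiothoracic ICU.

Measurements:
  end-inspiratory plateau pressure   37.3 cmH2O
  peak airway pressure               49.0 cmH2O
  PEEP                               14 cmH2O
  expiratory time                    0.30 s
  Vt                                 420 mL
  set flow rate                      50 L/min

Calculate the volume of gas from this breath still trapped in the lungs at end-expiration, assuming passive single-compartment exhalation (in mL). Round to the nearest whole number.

128

Flow: 50 L/min ÷ 60 = 0.8333 L/s.
R = (PIP − Pplat)/V̇ = (49.0 − 37.3) / 0.8333 = 11.7/0.8333 = 14.041 cmH2O·s/L.
C = Vt/(Pplat − PEEP) = 420.0 / (37.3 − 14) = 420.0/23.3 = 18.026 mL/cmH2O.
τ = R × C = 14.041 × 0.01803 L/cmH2O = 0.2532 s.
Fraction remaining = e^(−Te/τ) = e^(−0.30/0.2532) = 0.3058.
Trapped volume = 420.0 × 0.3058 = 128.44 mL.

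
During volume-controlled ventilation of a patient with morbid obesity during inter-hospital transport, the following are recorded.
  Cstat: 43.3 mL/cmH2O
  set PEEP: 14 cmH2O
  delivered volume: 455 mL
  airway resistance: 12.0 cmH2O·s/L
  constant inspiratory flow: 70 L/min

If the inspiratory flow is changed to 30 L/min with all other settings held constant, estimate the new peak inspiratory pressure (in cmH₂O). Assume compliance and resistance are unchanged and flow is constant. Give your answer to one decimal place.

Flow: 70 L/min ÷ 60 = 1.1667 L/s.
New flow: 30 L/min ÷ 60 = 0.5 L/s.
PIP = Vt/C + R·V̇ + PEEP (constant-flow equation of motion).
Only the resistive term changes: ΔPIP = R × ΔV̇ = 12.0 × (0.5 − 1.1667) = 12.0 × -0.6667 = -8.0 cmH2O.
Original PIP = 455/43.3 + 12.0×1.1667 + 14 = 38.508 cmH2O; new PIP = 38.508 + (-8.0) = 30.508 cmH2O.

30.5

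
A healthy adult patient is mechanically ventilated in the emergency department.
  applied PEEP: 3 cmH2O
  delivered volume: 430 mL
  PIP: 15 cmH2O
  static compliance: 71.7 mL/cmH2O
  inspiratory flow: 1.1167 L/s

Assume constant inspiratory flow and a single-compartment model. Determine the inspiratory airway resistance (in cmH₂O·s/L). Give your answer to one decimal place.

5.4

Equation of motion (constant flow): PIP = Vt/C + R·V̇ + PEEP.
R·V̇ = PIP − Vt/C − PEEP = 15 − 430/71.7 − 3 = 15 − 5.997 − 3 = 6.003 cmH2O.
R = 6.003 / 1.1167 = 5.376 cmH2O·s/L.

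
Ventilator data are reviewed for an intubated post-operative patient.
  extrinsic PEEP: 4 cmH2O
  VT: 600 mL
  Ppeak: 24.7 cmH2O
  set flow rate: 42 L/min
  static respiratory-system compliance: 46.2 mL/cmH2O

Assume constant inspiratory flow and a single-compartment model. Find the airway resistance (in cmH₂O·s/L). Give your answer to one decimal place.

Flow: 42 L/min ÷ 60 = 0.7 L/s.
Equation of motion (constant flow): PIP = Vt/C + R·V̇ + PEEP.
R·V̇ = PIP − Vt/C − PEEP = 24.7 − 600/46.2 − 4 = 24.7 − 12.987 − 4 = 7.713 cmH2O.
R = 7.713 / 0.7 = 11.019 cmH2O·s/L.

11.0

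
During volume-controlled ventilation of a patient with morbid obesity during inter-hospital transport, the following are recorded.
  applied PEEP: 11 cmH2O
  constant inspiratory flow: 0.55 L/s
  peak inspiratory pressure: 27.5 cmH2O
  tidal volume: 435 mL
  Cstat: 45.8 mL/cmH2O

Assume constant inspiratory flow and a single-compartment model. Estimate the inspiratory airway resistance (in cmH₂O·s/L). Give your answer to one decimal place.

12.7

Equation of motion (constant flow): PIP = Vt/C + R·V̇ + PEEP.
R·V̇ = PIP − Vt/C − PEEP = 27.5 − 435/45.8 − 11 = 27.5 − 9.498 − 11 = 7.002 cmH2O.
R = 7.002 / 0.55 = 12.731 cmH2O·s/L.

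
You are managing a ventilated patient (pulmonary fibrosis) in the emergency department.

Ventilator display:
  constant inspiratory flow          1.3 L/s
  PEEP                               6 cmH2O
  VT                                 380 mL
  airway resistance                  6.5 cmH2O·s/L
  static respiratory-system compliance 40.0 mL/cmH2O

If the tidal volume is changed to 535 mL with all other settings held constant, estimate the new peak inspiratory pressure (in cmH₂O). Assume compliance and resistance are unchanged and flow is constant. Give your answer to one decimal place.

PIP = Vt/C + R·V̇ + PEEP (constant-flow equation of motion).
Only the elastic term changes: ΔPIP = ΔVt / C = (535 − 380) / 40.0 = 3.875 cmH2O.
Original PIP = 380/40.0 + 6.5×1.3 + 6 = 23.95 cmH2O; new PIP = 23.95 + (3.875) = 27.825 cmH2O.

27.8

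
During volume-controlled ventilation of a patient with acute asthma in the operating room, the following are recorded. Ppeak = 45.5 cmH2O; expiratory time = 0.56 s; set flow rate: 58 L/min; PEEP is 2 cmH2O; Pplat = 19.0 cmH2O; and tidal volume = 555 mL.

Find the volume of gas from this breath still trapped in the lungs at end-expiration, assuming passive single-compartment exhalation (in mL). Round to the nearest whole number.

Flow: 58 L/min ÷ 60 = 0.9667 L/s.
R = (PIP − Pplat)/V̇ = (45.5 − 19.0) / 0.9667 = 26.5/0.9667 = 27.413 cmH2O·s/L.
C = Vt/(Pplat − PEEP) = 555.0 / (19.0 − 2) = 555.0/17.0 = 32.647 mL/cmH2O.
τ = R × C = 27.413 × 0.03265 L/cmH2O = 0.895 s.
Fraction remaining = e^(−Te/τ) = e^(−0.56/0.895) = 0.5349.
Trapped volume = 555.0 × 0.5349 = 296.87 mL.

297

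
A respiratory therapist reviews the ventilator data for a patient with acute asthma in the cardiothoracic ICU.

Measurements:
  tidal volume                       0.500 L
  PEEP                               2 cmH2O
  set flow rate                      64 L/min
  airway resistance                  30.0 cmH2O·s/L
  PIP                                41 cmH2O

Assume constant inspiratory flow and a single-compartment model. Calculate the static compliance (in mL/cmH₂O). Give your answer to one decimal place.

Flow: 64 L/min ÷ 60 = 1.0667 L/s.
Equation of motion (constant flow): PIP = Vt/C + R·V̇ + PEEP.
Vt/C = PIP − R·V̇ − PEEP = 41 − 30.0×1.0667 − 2 = 41 − 32.001 − 2 = 6.999 cmH2O.
C = Vt / 6.999 = 500 / 6.999 = 71.439 mL/cmH2O.

71.4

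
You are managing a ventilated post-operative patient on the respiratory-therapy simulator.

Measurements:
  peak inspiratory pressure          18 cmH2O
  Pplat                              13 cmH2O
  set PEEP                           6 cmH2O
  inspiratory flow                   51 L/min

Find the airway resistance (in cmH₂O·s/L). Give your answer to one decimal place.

Flow: 51 L/min ÷ 60 = 0.85 L/s.
Raw = (PIP − Pplat) / flow = (18 − 13) / 0.85 = 5.0 / 0.85 = 5.882 cmH2O·s/L.

5.9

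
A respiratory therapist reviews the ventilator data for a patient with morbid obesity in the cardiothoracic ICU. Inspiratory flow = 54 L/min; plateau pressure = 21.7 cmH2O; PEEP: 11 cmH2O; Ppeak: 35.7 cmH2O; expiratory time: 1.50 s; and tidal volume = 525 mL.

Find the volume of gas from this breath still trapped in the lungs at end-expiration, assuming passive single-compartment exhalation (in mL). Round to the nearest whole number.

74

Flow: 54 L/min ÷ 60 = 0.9 L/s.
R = (PIP − Pplat)/V̇ = (35.7 − 21.7) / 0.9 = 14.0/0.9 = 15.556 cmH2O·s/L.
C = Vt/(Pplat − PEEP) = 525.0 / (21.7 − 11) = 525.0/10.7 = 49.065 mL/cmH2O.
τ = R × C = 15.556 × 0.04907 L/cmH2O = 0.7633 s.
Fraction remaining = e^(−Te/τ) = e^(−1.50/0.7633) = 0.1401.
Trapped volume = 525.0 × 0.1401 = 73.553 mL.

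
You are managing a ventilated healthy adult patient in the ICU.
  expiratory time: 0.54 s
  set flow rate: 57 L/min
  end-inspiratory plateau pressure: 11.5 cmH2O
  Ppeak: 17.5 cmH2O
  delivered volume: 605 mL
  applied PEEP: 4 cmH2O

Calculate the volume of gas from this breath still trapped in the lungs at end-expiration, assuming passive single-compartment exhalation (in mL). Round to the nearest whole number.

210

Flow: 57 L/min ÷ 60 = 0.95 L/s.
R = (PIP − Pplat)/V̇ = (17.5 − 11.5) / 0.95 = 6.0/0.95 = 6.316 cmH2O·s/L.
C = Vt/(Pplat − PEEP) = 605.0 / (11.5 − 4) = 605.0/7.5 = 80.667 mL/cmH2O.
τ = R × C = 6.316 × 0.08067 L/cmH2O = 0.5095 s.
Fraction remaining = e^(−Te/τ) = e^(−0.54/0.5095) = 0.3465.
Trapped volume = 605.0 × 0.3465 = 209.63 mL.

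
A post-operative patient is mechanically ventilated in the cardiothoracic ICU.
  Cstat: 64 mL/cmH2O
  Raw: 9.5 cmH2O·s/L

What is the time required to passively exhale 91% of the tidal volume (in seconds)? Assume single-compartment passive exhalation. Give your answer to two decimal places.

τ = R × C = 9.5 × 64 mL/cmH2O = 9.5 × 0.064 L/cmH2O = 0.608 s.
Exhaled fraction f = 1 − e^(−t/τ) → t = −τ·ln(1 − f) = −0.608·ln(0.09) = 1.464 s.

1.46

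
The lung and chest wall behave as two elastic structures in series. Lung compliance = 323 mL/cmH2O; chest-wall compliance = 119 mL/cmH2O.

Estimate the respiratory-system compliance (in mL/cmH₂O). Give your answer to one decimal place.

Lung and chest wall are elastances in series: 1/Crs = 1/CL + 1/Ccw.
1/Crs = 1/323 + 1/119 = 0.0115.
Crs = 86.957 mL/cmH2O.

87.0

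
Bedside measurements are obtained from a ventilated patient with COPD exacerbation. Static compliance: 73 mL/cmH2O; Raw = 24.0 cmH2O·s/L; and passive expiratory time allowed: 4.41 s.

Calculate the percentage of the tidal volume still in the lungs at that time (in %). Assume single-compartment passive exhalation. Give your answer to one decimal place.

τ = R × C = 24.0 × 73 mL/cmH2O = 24.0 × 0.073 L/cmH2O = 1.752 s.
Passive exhalation: V(t)/V₀ = e^(−t/τ) = e^(−4.41/1.752) = 0.08069.
Fraction remaining = 0.08069 → 8.069%.

8.1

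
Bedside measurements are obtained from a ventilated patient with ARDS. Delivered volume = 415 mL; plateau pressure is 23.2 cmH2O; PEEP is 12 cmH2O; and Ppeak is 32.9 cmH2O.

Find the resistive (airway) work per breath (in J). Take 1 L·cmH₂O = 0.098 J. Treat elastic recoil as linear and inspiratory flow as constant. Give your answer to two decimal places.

With constant inspiratory flow the resistive pressure is constant at PIP − Pplat = 32.9 − 23.2 = 9.7 cmH2O, so resistive work = 9.7 × 0.415 = 4.026 L·cmH2O.
× 0.098 J/(L·cmH2O) → 0.3945 J.

0.39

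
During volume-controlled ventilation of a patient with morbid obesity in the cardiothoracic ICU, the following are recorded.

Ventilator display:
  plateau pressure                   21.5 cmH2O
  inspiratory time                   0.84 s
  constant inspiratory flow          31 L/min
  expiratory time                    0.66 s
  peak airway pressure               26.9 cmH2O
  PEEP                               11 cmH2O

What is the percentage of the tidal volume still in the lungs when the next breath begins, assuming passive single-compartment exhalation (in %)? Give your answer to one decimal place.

21.7

Flow: 31 L/min ÷ 60 = 0.5167 L/s.
Vt = flow × Ti = 0.5167 L/s × 0.84 s × 1000 mL/L = 434.03 mL.
R = (PIP − Pplat)/V̇ = (26.9 − 21.5) / 0.5167 = 5.4/0.5167 = 10.451 cmH2O·s/L.
C = Vt/(Pplat − PEEP) = 434.03 / (21.5 − 11) = 434.03/10.5 = 41.336 mL/cmH2O.
τ = R × C = 10.451 × 0.04134 L/cmH2O = 0.432 s.
Fraction remaining at end-expiration = e^(−Te/τ) = e^(−0.66/0.432) = 0.217 → 21.7%.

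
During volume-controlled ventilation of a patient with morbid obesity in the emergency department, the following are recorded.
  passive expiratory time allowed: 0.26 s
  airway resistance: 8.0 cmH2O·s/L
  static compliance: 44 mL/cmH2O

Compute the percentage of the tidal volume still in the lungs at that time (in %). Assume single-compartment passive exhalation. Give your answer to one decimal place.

47.8

τ = R × C = 8.0 × 44 mL/cmH2O = 8.0 × 0.044 L/cmH2O = 0.352 s.
Passive exhalation: V(t)/V₀ = e^(−t/τ) = e^(−0.26/0.352) = 0.4778.
Fraction remaining = 0.4778 → 47.78%.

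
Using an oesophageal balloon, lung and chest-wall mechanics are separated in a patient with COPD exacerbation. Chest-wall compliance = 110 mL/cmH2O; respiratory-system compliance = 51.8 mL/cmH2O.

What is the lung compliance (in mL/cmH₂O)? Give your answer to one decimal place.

1/CL = 1/Crs − 1/Ccw.
1/CL = 1/51.8 − 1/110 = 0.01021.
CL = 97.943 mL/cmH2O.

97.9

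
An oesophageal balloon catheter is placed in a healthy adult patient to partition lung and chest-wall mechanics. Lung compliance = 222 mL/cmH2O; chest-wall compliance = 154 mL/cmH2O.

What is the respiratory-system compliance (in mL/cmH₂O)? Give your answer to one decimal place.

Lung and chest wall are elastances in series: 1/Crs = 1/CL + 1/Ccw.
1/Crs = 1/222 + 1/154 = 0.011.
Crs = 90.909 mL/cmH2O.

90.9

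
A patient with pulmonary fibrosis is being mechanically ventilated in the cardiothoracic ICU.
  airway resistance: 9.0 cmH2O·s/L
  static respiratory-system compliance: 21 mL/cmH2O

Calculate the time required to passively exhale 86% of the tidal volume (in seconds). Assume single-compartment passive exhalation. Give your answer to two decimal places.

τ = R × C = 9.0 × 21 mL/cmH2O = 9.0 × 0.021 L/cmH2O = 0.189 s.
Exhaled fraction f = 1 − e^(−t/τ) → t = −τ·ln(1 − f) = −0.189·ln(0.14) = 0.3716 s.

0.37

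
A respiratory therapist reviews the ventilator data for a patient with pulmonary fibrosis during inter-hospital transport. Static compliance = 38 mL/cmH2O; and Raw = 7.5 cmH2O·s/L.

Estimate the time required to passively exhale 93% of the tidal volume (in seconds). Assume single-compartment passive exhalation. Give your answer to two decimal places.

τ = R × C = 7.5 × 38 mL/cmH2O = 7.5 × 0.038 L/cmH2O = 0.285 s.
Exhaled fraction f = 1 − e^(−t/τ) → t = −τ·ln(1 − f) = −0.285·ln(0.07) = 0.7579 s.

0.76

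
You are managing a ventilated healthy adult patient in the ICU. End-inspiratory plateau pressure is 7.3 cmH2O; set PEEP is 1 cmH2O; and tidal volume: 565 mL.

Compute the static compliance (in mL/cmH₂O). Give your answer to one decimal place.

Cstat = Vt / (Pplat − PEEP) = 565 / (7.3 − 1) = 565 / 6.3 = 89.683 mL/cmH2O.

89.7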